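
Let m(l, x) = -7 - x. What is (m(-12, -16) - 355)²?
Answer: 119716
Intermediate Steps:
(m(-12, -16) - 355)² = ((-7 - 1*(-16)) - 355)² = ((-7 + 16) - 355)² = (9 - 355)² = (-346)² = 119716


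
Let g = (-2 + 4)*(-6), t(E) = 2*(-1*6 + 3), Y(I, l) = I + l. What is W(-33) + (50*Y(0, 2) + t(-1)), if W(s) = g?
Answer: 82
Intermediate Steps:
t(E) = -6 (t(E) = 2*(-6 + 3) = 2*(-3) = -6)
g = -12 (g = 2*(-6) = -12)
W(s) = -12
W(-33) + (50*Y(0, 2) + t(-1)) = -12 + (50*(0 + 2) - 6) = -12 + (50*2 - 6) = -12 + (100 - 6) = -12 + 94 = 82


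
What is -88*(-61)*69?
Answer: 370392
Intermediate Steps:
-88*(-61)*69 = 5368*69 = 370392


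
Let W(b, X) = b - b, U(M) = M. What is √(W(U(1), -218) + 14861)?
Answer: √14861 ≈ 121.91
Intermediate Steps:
W(b, X) = 0
√(W(U(1), -218) + 14861) = √(0 + 14861) = √14861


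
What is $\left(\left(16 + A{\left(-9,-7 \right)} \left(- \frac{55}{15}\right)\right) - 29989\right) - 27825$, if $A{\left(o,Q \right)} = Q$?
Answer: $- \frac{173317}{3} \approx -57772.0$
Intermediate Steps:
$\left(\left(16 + A{\left(-9,-7 \right)} \left(- \frac{55}{15}\right)\right) - 29989\right) - 27825 = \left(\left(16 - 7 \left(- \frac{55}{15}\right)\right) - 29989\right) - 27825 = \left(\left(16 - 7 \left(\left(-55\right) \frac{1}{15}\right)\right) - 29989\right) - 27825 = \left(\left(16 - - \frac{77}{3}\right) - 29989\right) - 27825 = \left(\left(16 + \frac{77}{3}\right) - 29989\right) - 27825 = \left(\frac{125}{3} - 29989\right) - 27825 = - \frac{89842}{3} - 27825 = - \frac{173317}{3}$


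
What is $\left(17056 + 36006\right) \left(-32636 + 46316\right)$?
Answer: $725888160$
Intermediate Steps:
$\left(17056 + 36006\right) \left(-32636 + 46316\right) = 53062 \cdot 13680 = 725888160$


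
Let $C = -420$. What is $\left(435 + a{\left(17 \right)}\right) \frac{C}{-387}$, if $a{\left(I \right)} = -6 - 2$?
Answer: $\frac{59780}{129} \approx 463.41$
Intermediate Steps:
$a{\left(I \right)} = -8$ ($a{\left(I \right)} = -6 - 2 = -8$)
$\left(435 + a{\left(17 \right)}\right) \frac{C}{-387} = \left(435 - 8\right) \left(- \frac{420}{-387}\right) = 427 \left(\left(-420\right) \left(- \frac{1}{387}\right)\right) = 427 \cdot \frac{140}{129} = \frac{59780}{129}$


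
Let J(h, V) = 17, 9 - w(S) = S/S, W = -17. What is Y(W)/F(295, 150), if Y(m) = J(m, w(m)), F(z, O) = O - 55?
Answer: 17/95 ≈ 0.17895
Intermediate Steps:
F(z, O) = -55 + O
w(S) = 8 (w(S) = 9 - S/S = 9 - 1*1 = 9 - 1 = 8)
Y(m) = 17
Y(W)/F(295, 150) = 17/(-55 + 150) = 17/95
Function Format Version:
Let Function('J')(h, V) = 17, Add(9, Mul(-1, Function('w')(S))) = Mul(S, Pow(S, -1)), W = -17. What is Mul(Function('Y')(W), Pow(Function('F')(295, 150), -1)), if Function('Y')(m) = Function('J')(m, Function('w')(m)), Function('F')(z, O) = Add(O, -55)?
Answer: Rational(17, 95) ≈ 0.17895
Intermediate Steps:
Function('F')(z, O) = Add(-55, O)
Function('w')(S) = 8 (Function('w')(S) = Add(9, Mul(-1, Mul(S, Pow(S, -1)))) = Add(9, Mul(-1, 1)) = Add(9, -1) = 8)
Function('Y')(m) = 17
Mul(Function('Y')(W), Pow(Function('F')(295, 150), -1)) = Mul(17, Pow(Add(-55, 150), -1)) = Mul(17, Pow(95, -1)) = Mul(17, Rational(1, 95)) = Rational(17, 95)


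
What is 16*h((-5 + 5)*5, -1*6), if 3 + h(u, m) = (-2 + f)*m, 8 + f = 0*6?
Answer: 912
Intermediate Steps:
f = -8 (f = -8 + 0*6 = -8 + 0 = -8)
h(u, m) = -3 - 10*m (h(u, m) = -3 + (-2 - 8)*m = -3 - 10*m)
16*h((-5 + 5)*5, -1*6) = 16*(-3 - (-10)*6) = 16*(-3 - 10*(-6)) = 16*(-3 + 60) = 16*57 = 912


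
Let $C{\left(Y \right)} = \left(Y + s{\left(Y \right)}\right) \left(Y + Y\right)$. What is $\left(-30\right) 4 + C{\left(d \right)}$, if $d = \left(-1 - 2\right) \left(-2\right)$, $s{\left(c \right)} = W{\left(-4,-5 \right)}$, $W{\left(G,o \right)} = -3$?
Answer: $-84$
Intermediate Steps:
$s{\left(c \right)} = -3$
$d = 6$ ($d = \left(-3\right) \left(-2\right) = 6$)
$C{\left(Y \right)} = 2 Y \left(-3 + Y\right)$ ($C{\left(Y \right)} = \left(Y - 3\right) \left(Y + Y\right) = \left(-3 + Y\right) 2 Y = 2 Y \left(-3 + Y\right)$)
$\left(-30\right) 4 + C{\left(d \right)} = \left(-30\right) 4 + 2 \cdot 6 \left(-3 + 6\right) = -120 + 2 \cdot 6 \cdot 3 = -120 + 36 = -84$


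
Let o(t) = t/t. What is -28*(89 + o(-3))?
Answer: -2520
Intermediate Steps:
o(t) = 1
-28*(89 + o(-3)) = -28*(89 + 1) = -28*90 = -2520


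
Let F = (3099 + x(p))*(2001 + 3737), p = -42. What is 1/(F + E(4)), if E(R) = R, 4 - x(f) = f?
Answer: 1/18046014 ≈ 5.5414e-8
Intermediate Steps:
x(f) = 4 - f
F = 18046010 (F = (3099 + (4 - 1*(-42)))*(2001 + 3737) = (3099 + (4 + 42))*5738 = (3099 + 46)*5738 = 3145*5738 = 18046010)
1/(F + E(4)) = 1/(18046010 + 4) = 1/18046014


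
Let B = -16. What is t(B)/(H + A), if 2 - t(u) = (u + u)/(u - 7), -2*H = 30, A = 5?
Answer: -7/115 ≈ -0.060870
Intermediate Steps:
H = -15 (H = -½*30 = -15)
t(u) = 2 - 2*u/(-7 + u) (t(u) = 2 - (u + u)/(u - 7) = 2 - 2*u/(-7 + u))
t(B)/(H + A) = (-14/(-7 - 16))/(-15 + 5) = (-14/(-23))/(-10) = -(-7)*(-1)/(5*23) = -⅒*14/23 = -7/115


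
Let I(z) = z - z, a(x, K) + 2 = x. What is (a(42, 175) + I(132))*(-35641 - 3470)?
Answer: -1564440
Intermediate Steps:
a(x, K) = -2 + x
I(z) = 0
(a(42, 175) + I(132))*(-35641 - 3470) = ((-2 + 42) + 0)*(-35641 - 3470) = (40 + 0)*(-39111) = 40*(-39111) = -1564440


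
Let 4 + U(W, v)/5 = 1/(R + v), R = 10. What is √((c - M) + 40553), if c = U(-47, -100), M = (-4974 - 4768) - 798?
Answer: √1838626/6 ≈ 225.99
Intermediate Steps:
U(W, v) = -20 + 5/(10 + v)
M = -10540 (M = -9742 - 798 = -10540)
c = -361/18 (c = 5*(-39 - 4*(-100))/(10 - 100) = 5*(-39 + 400)/(-90) = 5*(-1/90)*361 = -361/18 ≈ -20.056)
√((c - M) + 40553) = √((-361/18 - 1*(-10540)) + 40553) = √((-361/18 + 10540) + 40553) = √(189359/18 + 40553) = √(919313/18) = √1838626/6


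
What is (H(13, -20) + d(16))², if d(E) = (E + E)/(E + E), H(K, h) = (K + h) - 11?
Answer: 289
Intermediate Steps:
H(K, h) = -11 + K + h
d(E) = 1 (d(E) = (2*E)/((2*E)) = (2*E)*(1/(2*E)) = 1)
(H(13, -20) + d(16))² = ((-11 + 13 - 20) + 1)² = (-18 + 1)² = (-17)² = 289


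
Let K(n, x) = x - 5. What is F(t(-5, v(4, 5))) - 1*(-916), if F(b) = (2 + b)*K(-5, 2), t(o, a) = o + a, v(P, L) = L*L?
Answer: 850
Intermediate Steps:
K(n, x) = -5 + x
v(P, L) = L²
t(o, a) = a + o
F(b) = -6 - 3*b (F(b) = (2 + b)*(-5 + 2) = (2 + b)*(-3) = -6 - 3*b)
F(t(-5, v(4, 5))) - 1*(-916) = (-6 - 3*(5² - 5)) - 1*(-916) = (-6 - 3*(25 - 5)) + 916 = (-6 - 3*20) + 916 = (-6 - 60) + 916 = -66 + 916 = 850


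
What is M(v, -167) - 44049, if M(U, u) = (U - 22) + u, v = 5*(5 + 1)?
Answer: -44208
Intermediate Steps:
v = 30 (v = 5*6 = 30)
M(U, u) = -22 + U + u (M(U, u) = (-22 + U) + u = -22 + U + u)
M(v, -167) - 44049 = (-22 + 30 - 167) - 44049 = -159 - 44049 = -44208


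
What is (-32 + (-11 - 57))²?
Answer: 10000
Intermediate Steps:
(-32 + (-11 - 57))² = (-32 - 68)² = (-100)² = 10000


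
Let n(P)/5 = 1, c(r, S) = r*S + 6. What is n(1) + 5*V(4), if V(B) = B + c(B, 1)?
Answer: 75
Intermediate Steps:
c(r, S) = 6 + S*r (c(r, S) = S*r + 6 = 6 + S*r)
V(B) = 6 + 2*B (V(B) = B + (6 + 1*B) = B + (6 + B) = 6 + 2*B)
n(P) = 5 (n(P) = 5*1 = 5)
n(1) + 5*V(4) = 5 + 5*(6 + 2*4) = 5 + 5*(6 + 8) = 5 + 5*14 = 5 + 70 = 75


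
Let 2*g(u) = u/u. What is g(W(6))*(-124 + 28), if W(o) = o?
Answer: -48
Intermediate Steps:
g(u) = 1/2 (g(u) = (u/u)/2 = (1/2)*1 = 1/2)
g(W(6))*(-124 + 28) = (-124 + 28)/2 = (1/2)*(-96) = -48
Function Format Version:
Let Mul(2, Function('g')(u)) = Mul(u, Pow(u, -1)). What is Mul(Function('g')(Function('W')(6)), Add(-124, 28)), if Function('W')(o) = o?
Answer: -48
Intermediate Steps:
Function('g')(u) = Rational(1, 2) (Function('g')(u) = Mul(Rational(1, 2), Mul(u, Pow(u, -1))) = Mul(Rational(1, 2), 1) = Rational(1, 2))
Mul(Function('g')(Function('W')(6)), Add(-124, 28)) = Mul(Rational(1, 2), Add(-124, 28)) = Mul(Rational(1, 2), -96) = -48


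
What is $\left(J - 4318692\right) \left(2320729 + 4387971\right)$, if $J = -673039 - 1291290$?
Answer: $-42150902982700$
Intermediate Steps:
$J = -1964329$
$\left(J - 4318692\right) \left(2320729 + 4387971\right) = \left(-1964329 - 4318692\right) \left(2320729 + 4387971\right) = \left(-6283021\right) 6708700 = -42150902982700$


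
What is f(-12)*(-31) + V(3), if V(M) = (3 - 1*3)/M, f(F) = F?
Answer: 372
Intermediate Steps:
V(M) = 0 (V(M) = (3 - 3)/M = 0/M = 0)
f(-12)*(-31) + V(3) = -12*(-31) + 0 = 372 + 0 = 372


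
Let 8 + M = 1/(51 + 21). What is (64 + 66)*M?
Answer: -37375/36 ≈ -1038.2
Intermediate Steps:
M = -575/72 (M = -8 + 1/(51 + 21) = -8 + 1/72 = -575/72 ≈ -7.9861)
(64 + 66)*M = (64 + 66)*(-575/72) = 130*(-575/72) = -37375/36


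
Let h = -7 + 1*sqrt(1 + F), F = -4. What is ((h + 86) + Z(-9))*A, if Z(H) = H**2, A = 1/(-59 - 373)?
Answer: -10/27 - I*sqrt(3)/432 ≈ -0.37037 - 0.0040094*I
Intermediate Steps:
h = -7 + I*sqrt(3) (h = -7 + 1*sqrt(1 - 4) = -7 + 1*sqrt(-3) = -7 + 1*(I*sqrt(3)) = -7 + I*sqrt(3) ≈ -7.0 + 1.732*I)
A = -1/432 (A = 1/(-432) = -1/432 ≈ -0.0023148)
((h + 86) + Z(-9))*A = (((-7 + I*sqrt(3)) + 86) + (-9)**2)*(-1/432) = ((79 + I*sqrt(3)) + 81)*(-1/432) = (160 + I*sqrt(3))*(-1/432) = -10/27 - I*sqrt(3)/432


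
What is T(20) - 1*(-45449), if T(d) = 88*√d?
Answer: 45449 + 176*√5 ≈ 45843.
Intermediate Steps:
T(20) - 1*(-45449) = 88*√20 - 1*(-45449) = 88*(2*√5) + 45449 = 176*√5 + 45449 = 45449 + 176*√5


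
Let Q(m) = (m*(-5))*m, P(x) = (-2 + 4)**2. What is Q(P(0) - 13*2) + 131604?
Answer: 129184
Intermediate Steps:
P(x) = 4 (P(x) = 2**2 = 4)
Q(m) = -5*m**2 (Q(m) = (-5*m)*m = -5*m**2)
Q(P(0) - 13*2) + 131604 = -5*(4 - 13*2)**2 + 131604 = -5*(4 - 26)**2 + 131604 = -5*(-22)**2 + 131604 = -5*484 + 131604 = -2420 + 131604 = 129184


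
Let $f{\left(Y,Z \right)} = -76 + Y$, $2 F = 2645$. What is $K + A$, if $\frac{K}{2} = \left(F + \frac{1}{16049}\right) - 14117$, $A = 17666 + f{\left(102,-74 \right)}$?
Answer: $- \frac{126738951}{16049} \approx -7897.0$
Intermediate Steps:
$F = \frac{2645}{2}$ ($F = \frac{1}{2} \cdot 2645 = \frac{2645}{2} \approx 1322.5$)
$A = 17692$ ($A = 17666 + \left(-76 + 102\right) = 17666 + 26 = 17692$)
$K = - \frac{410677859}{16049}$ ($K = 2 \left(\left(\frac{2645}{2} + \frac{1}{16049}\right) - 14117\right) = 2 \left(\frac{42449607}{32098} - 14117\right) = 2 \left(- \frac{410677859}{32098}\right) = - \frac{410677859}{16049} \approx -25589.0$)
$K + A = - \frac{410677859}{16049} + 17692 = - \frac{126738951}{16049}$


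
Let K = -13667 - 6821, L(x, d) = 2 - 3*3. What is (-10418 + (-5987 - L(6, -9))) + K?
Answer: -36886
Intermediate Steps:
L(x, d) = -7 (L(x, d) = 2 - 9 = -7)
K = -20488
(-10418 + (-5987 - L(6, -9))) + K = (-10418 + (-5987 - 1*(-7))) - 20488 = (-10418 + (-5987 + 7)) - 20488 = (-10418 - 5980) - 20488 = -16398 - 20488 = -36886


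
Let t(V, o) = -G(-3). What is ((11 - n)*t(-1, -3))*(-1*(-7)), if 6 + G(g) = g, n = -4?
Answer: 945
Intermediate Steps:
G(g) = -6 + g
t(V, o) = 9 (t(V, o) = -(-6 - 3) = -1*(-9) = 9)
((11 - n)*t(-1, -3))*(-1*(-7)) = ((11 - 1*(-4))*9)*(-1*(-7)) = ((11 + 4)*9)*7 = (15*9)*7 = 135*7 = 945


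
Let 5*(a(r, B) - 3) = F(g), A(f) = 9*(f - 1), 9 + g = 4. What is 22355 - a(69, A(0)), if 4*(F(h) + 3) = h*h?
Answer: 447027/20 ≈ 22351.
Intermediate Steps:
g = -5 (g = -9 + 4 = -5)
A(f) = -9 + 9*f (A(f) = 9*(-1 + f) = -9 + 9*f)
F(h) = -3 + h²/4 (F(h) = -3 + (h*h)/4 = -3 + h²/4)
a(r, B) = 73/20 (a(r, B) = 3 + (-3 + (¼)*(-5)²)/5 = 3 + (-3 + (¼)*25)/5 = 3 + (-3 + 25/4)/5 = 3 + (⅕)*(13/4) = 3 + 13/20 = 73/20)
22355 - a(69, A(0)) = 22355 - 1*73/20 = 22355 - 73/20 = 447027/20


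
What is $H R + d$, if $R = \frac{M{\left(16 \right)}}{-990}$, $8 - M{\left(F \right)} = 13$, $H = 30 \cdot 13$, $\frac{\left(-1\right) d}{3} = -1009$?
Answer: $\frac{99956}{33} \approx 3029.0$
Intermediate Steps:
$d = 3027$ ($d = \left(-3\right) \left(-1009\right) = 3027$)
$H = 390$
$M{\left(F \right)} = -5$ ($M{\left(F \right)} = 8 - 13 = -5$)
$R = \frac{1}{198}$ ($R = - \frac{5}{-990} = \left(-5\right) \left(- \frac{1}{990}\right) = \frac{1}{198} \approx 0.0050505$)
$H R + d = 390 \cdot \frac{1}{198} + 3027 = \frac{65}{33} + 3027 = \frac{99956}{33}$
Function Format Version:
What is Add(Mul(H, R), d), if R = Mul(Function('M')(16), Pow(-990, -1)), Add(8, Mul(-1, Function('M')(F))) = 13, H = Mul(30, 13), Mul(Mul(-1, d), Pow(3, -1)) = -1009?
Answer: Rational(99956, 33) ≈ 3029.0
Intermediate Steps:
d = 3027 (d = Mul(-3, -1009) = 3027)
H = 390
Function('M')(F) = -5 (Function('M')(F) = Add(8, Mul(-1, 13)) = Add(8, -13) = -5)
R = Rational(1, 198) (R = Mul(-5, Pow(-990, -1)) = Mul(-5, Rational(-1, 990)) = Rational(1, 198) ≈ 0.0050505)
Add(Mul(H, R), d) = Add(Mul(390, Rational(1, 198)), 3027) = Add(Rational(65, 33), 3027) = Rational(99956, 33)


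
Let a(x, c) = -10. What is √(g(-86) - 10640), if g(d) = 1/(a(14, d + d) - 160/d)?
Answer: I*√52136602/70 ≈ 103.15*I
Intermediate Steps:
g(d) = 1/(-10 - 160/d)
√(g(-86) - 10640) = √((⅒)*(-86)/(-16 - 1*(-86)) - 10640) = √((⅒)*(-86)/(-16 + 86) - 10640) = √((⅒)*(-86)/70 - 10640) = √((⅒)*(-86)*(1/70) - 10640) = √(-43/350 - 10640) = √(-3724043/350) = I*√52136602/70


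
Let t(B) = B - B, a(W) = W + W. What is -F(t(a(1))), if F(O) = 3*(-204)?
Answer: 612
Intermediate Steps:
a(W) = 2*W
t(B) = 0
F(O) = -612
-F(t(a(1))) = -1*(-612) = 612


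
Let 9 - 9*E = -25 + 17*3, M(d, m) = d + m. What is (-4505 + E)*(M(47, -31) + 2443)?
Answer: -99741958/9 ≈ -1.1082e+7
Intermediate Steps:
E = -17/9 (E = 1 - (-25 + 17*3)/9 = 1 - (-25 + 51)/9 = 1 - 1/9*26 = 1 - 26/9 = -17/9 ≈ -1.8889)
(-4505 + E)*(M(47, -31) + 2443) = (-4505 - 17/9)*((47 - 31) + 2443) = -40562*(16 + 2443)/9 = -40562/9*2459 = -99741958/9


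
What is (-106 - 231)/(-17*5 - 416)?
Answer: 337/501 ≈ 0.67266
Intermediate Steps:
(-106 - 231)/(-17*5 - 416) = -337/(-85 - 416) = -337/(-501) = -337*(-1/501) = 337/501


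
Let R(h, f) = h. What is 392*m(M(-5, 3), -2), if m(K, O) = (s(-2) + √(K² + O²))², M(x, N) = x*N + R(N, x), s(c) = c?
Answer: 59584 - 3136*√37 ≈ 40508.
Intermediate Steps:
M(x, N) = N + N*x (M(x, N) = x*N + N = N*x + N = N + N*x)
m(K, O) = (-2 + √(K² + O²))²
392*m(M(-5, 3), -2) = 392*(-2 + √((3*(1 - 5))² + (-2)²))² = 392*(-2 + √((3*(-4))² + 4))² = 392*(-2 + √((-12)² + 4))² = 392*(-2 + √(144 + 4))² = 392*(-2 + √148)² = 392*(-2 + 2*√37)²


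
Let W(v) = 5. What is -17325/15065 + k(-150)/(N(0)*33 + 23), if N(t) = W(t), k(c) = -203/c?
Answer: -97101361/84966600 ≈ -1.1428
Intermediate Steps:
N(t) = 5
-17325/15065 + k(-150)/(N(0)*33 + 23) = -17325/15065 + (-203/(-150))/(5*33 + 23) = -17325*1/15065 + (-203*(-1/150))/(165 + 23) = -3465/3013 + (203/150)/188 = -3465/3013 + (203/150)*(1/188) = -3465/3013 + 203/28200 = -97101361/84966600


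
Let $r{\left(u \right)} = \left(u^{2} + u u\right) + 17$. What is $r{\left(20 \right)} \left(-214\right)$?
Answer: $-174838$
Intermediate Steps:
$r{\left(u \right)} = 17 + 2 u^{2}$ ($r{\left(u \right)} = \left(u^{2} + u^{2}\right) + 17 = 2 u^{2} + 17 = 17 + 2 u^{2}$)
$r{\left(20 \right)} \left(-214\right) = \left(17 + 2 \cdot 20^{2}\right) \left(-214\right) = \left(17 + 2 \cdot 400\right) \left(-214\right) = \left(17 + 800\right) \left(-214\right) = 817 \left(-214\right) = -174838$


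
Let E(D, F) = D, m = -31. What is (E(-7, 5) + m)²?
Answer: 1444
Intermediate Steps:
(E(-7, 5) + m)² = (-7 - 31)² = (-38)² = 1444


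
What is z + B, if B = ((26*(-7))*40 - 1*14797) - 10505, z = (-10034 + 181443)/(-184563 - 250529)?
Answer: -2025191279/62156 ≈ -32582.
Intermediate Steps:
z = -24487/62156 (z = 171409/(-435092) = 171409*(-1/435092) = -24487/62156 ≈ -0.39396)
B = -32582 (B = (-182*40 - 14797) - 10505 = (-7280 - 14797) - 10505 = -22077 - 10505 = -32582)
z + B = -24487/62156 - 32582 = -2025191279/62156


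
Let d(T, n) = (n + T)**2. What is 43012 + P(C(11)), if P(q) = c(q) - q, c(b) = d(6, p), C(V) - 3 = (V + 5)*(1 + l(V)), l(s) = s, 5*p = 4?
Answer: 1071581/25 ≈ 42863.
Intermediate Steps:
p = 4/5 (p = (1/5)*4 = 4/5 ≈ 0.80000)
d(T, n) = (T + n)**2
C(V) = 3 + (1 + V)*(5 + V) (C(V) = 3 + (V + 5)*(1 + V) = 3 + (5 + V)*(1 + V) = 3 + (1 + V)*(5 + V))
c(b) = 1156/25 (c(b) = (6 + 4/5)**2 = (34/5)**2 = 1156/25)
P(q) = 1156/25 - q
43012 + P(C(11)) = 43012 + (1156/25 - (8 + 11**2 + 6*11)) = 43012 + (1156/25 - (8 + 121 + 66)) = 43012 + (1156/25 - 1*195) = 43012 + (1156/25 - 195) = 43012 - 3719/25 = 1071581/25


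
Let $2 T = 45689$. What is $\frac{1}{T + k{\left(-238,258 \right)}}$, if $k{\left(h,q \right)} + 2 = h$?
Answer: $\frac{2}{45209} \approx 4.4239 \cdot 10^{-5}$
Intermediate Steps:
$T = \frac{45689}{2}$ ($T = \frac{1}{2} \cdot 45689 = \frac{45689}{2} \approx 22845.0$)
$k{\left(h,q \right)} = -2 + h$
$\frac{1}{T + k{\left(-238,258 \right)}} = \frac{1}{\frac{45689}{2} - 240} = \frac{1}{\frac{45209}{2}} = \frac{2}{45209}$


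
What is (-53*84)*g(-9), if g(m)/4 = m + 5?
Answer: 71232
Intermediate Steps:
g(m) = 20 + 4*m (g(m) = 4*(m + 5) = 4*(5 + m) = 20 + 4*m)
(-53*84)*g(-9) = (-53*84)*(20 + 4*(-9)) = -4452*(20 - 36) = -4452*(-16) = 71232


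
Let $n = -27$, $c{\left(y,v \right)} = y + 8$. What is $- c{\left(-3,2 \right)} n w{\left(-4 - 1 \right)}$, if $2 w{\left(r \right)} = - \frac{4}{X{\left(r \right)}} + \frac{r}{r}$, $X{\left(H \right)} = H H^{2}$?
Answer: $\frac{3483}{50} \approx 69.66$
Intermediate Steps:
$X{\left(H \right)} = H^{3}$
$c{\left(y,v \right)} = 8 + y$
$w{\left(r \right)} = \frac{1}{2} - \frac{2}{r^{3}}$ ($w{\left(r \right)} = \frac{- \frac{4}{r^{3}} + \frac{r}{r}}{2} = \frac{- \frac{4}{r^{3}} + 1}{2} = \frac{1 - \frac{4}{r^{3}}}{2} = \frac{1}{2} - \frac{2}{r^{3}}$)
$- c{\left(-3,2 \right)} n w{\left(-4 - 1 \right)} = - (8 - 3) \left(-27\right) \left(\frac{1}{2} - \frac{2}{\left(-4 - 1\right)^{3}}\right) = \left(-1\right) 5 \left(-27\right) \left(\frac{1}{2} - \frac{2}{-125}\right) = \left(-5\right) \left(-27\right) \left(\frac{1}{2} - - \frac{2}{125}\right) = 135 \left(\frac{1}{2} + \frac{2}{125}\right) = 135 \cdot \frac{129}{250} = \frac{3483}{50}$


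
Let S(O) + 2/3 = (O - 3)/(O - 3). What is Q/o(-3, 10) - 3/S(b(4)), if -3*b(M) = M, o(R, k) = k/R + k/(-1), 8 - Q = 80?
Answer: -18/5 ≈ -3.6000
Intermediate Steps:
Q = -72 (Q = 8 - 1*80 = 8 - 80 = -72)
o(R, k) = -k + k/R (o(R, k) = k/R + k*(-1) = k/R - k = -k + k/R)
b(M) = -M/3
S(O) = ⅓ (S(O) = -⅔ + (O - 3)/(O - 3) = -⅔ + (-3 + O)/(-3 + O) = -⅔ + 1 = ⅓)
Q/o(-3, 10) - 3/S(b(4)) = -72/(-1*10 + 10/(-3)) - 3/⅓ = -72/(-10 + 10*(-⅓)) - 3*3 = -72/(-10 - 10/3) - 9 = -72/(-40/3) - 9 = -72*(-3/40) - 9 = 27/5 - 9 = -18/5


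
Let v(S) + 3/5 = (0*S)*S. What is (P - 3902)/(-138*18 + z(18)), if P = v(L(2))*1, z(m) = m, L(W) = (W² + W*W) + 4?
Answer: 19513/12330 ≈ 1.5826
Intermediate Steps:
L(W) = 4 + 2*W² (L(W) = (W² + W²) + 4 = 2*W² + 4 = 4 + 2*W²)
v(S) = -⅗ (v(S) = -⅗ + (0*S)*S = -⅗ + 0*S = -⅗ + 0 = -⅗)
P = -⅗ (P = -⅗*1 = -⅗ ≈ -0.60000)
(P - 3902)/(-138*18 + z(18)) = (-⅗ - 3902)/(-138*18 + 18) = -19513/(5*(-2484 + 18)) = -19513/5/(-2466) = -19513/5*(-1/2466) = 19513/12330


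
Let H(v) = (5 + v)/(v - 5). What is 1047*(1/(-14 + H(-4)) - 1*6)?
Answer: -807237/127 ≈ -6356.2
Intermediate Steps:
H(v) = (5 + v)/(-5 + v)
1047*(1/(-14 + H(-4)) - 1*6) = 1047*(1/(-14 + (5 - 4)/(-5 - 4)) - 1*6) = 1047*(1/(-14 + 1/(-9)) - 6) = 1047*(1/(-14 - 1/9*1) - 6) = 1047*(1/(-14 - 1/9) - 6) = 1047*(1/(-127/9) - 6) = 1047*(-9/127 - 6) = 1047*(-771/127) = -807237/127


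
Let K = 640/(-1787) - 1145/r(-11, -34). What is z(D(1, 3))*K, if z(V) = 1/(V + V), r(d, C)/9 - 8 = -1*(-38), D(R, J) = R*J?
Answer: -2311075/4438908 ≈ -0.52064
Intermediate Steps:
D(R, J) = J*R
r(d, C) = 414 (r(d, C) = 72 + 9*(-1*(-38)) = 72 + 9*38 = 72 + 342 = 414)
z(V) = 1/(2*V)
K = -2311075/739818 (K = 640/(-1787) - 1145/414 = 640*(-1/1787) - 1145*1/414 = -640/1787 - 1145/414 = -2311075/739818 ≈ -3.1238)
z(D(1, 3))*K = (1/(2*((3*1))))*(-2311075/739818) = ((1/2)/3)*(-2311075/739818) = ((1/2)*(1/3))*(-2311075/739818) = (1/6)*(-2311075/739818) = -2311075/4438908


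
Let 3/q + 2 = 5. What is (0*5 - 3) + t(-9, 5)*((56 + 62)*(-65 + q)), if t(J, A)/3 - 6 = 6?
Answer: -271875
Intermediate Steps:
q = 1 (q = 3/(-2 + 5) = 3/3 = 3*(⅓) = 1)
t(J, A) = 36 (t(J, A) = 18 + 3*6 = 18 + 18 = 36)
(0*5 - 3) + t(-9, 5)*((56 + 62)*(-65 + q)) = (0*5 - 3) + 36*((56 + 62)*(-65 + 1)) = (0 - 3) + 36*(118*(-64)) = -3 + 36*(-7552) = -3 - 271872 = -271875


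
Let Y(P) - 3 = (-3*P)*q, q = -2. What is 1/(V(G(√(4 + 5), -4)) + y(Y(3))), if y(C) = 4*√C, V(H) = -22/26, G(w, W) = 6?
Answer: 143/56663 + 676*√21/56663 ≈ 0.057195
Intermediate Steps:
Y(P) = 3 + 6*P (Y(P) = 3 - 3*P*(-2) = 3 + 6*P)
V(H) = -11/13 (V(H) = -22*1/26 = -11/13)
1/(V(G(√(4 + 5), -4)) + y(Y(3))) = 1/(-11/13 + 4*√(3 + 6*3)) = 1/(-11/13 + 4*√(3 + 18)) = 1/(-11/13 + 4*√21)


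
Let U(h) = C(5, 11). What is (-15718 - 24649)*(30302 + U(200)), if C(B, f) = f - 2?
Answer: -1223564137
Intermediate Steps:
C(B, f) = -2 + f
U(h) = 9 (U(h) = -2 + 11 = 9)
(-15718 - 24649)*(30302 + U(200)) = (-15718 - 24649)*(30302 + 9) = -40367*30311 = -1223564137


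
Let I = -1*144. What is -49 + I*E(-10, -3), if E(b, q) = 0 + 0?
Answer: -49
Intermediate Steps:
E(b, q) = 0
I = -144
-49 + I*E(-10, -3) = -49 - 144*0 = -49 + 0 = -49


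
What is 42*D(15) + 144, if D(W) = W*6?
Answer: 3924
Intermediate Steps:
D(W) = 6*W
42*D(15) + 144 = 42*(6*15) + 144 = 42*90 + 144 = 3780 + 144 = 3924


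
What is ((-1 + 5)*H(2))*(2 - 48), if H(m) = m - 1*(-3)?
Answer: -920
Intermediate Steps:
H(m) = 3 + m (H(m) = m + 3 = 3 + m)
((-1 + 5)*H(2))*(2 - 48) = ((-1 + 5)*(3 + 2))*(2 - 48) = (4*5)*(-46) = 20*(-46) = -920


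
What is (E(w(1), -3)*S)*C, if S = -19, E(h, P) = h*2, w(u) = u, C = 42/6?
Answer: -266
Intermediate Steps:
C = 7 (C = 42*(1/6) = 7)
E(h, P) = 2*h
(E(w(1), -3)*S)*C = ((2*1)*(-19))*7 = (2*(-19))*7 = -38*7 = -266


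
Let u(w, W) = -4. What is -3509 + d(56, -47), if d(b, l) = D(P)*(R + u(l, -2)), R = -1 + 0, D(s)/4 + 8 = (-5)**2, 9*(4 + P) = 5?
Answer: -3849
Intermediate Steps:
P = -31/9 (P = -4 + (1/9)*5 = -4 + 5/9 = -31/9 ≈ -3.4444)
D(s) = 68 (D(s) = -32 + 4*(-5)**2 = -32 + 4*25 = -32 + 100 = 68)
R = -1
d(b, l) = -340 (d(b, l) = 68*(-1 - 4) = 68*(-5) = -340)
-3509 + d(56, -47) = -3509 - 340 = -3849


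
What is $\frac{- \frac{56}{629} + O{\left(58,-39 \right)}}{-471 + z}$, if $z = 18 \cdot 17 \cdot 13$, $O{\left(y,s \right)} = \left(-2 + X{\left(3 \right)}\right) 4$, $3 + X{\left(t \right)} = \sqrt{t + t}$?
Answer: $- \frac{4212}{735301} + \frac{4 \sqrt{6}}{3507} \approx -0.0029344$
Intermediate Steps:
$X{\left(t \right)} = -3 + \sqrt{2} \sqrt{t}$ ($X{\left(t \right)} = -3 + \sqrt{t + t} = -3 + \sqrt{2 t} = -3 + \sqrt{2} \sqrt{t}$)
$O{\left(y,s \right)} = -20 + 4 \sqrt{6}$ ($O{\left(y,s \right)} = \left(-2 - \left(3 - \sqrt{2} \sqrt{3}\right)\right) 4 = \left(-2 - \left(3 - \sqrt{6}\right)\right) 4 = \left(-5 + \sqrt{6}\right) 4 = -20 + 4 \sqrt{6}$)
$z = 3978$ ($z = 306 \cdot 13 = 3978$)
$\frac{- \frac{56}{629} + O{\left(58,-39 \right)}}{-471 + z} = \frac{- \frac{56}{629} - \left(20 - 4 \sqrt{6}\right)}{-471 + 3978} = \frac{\left(-56\right) \frac{1}{629} - \left(20 - 4 \sqrt{6}\right)}{3507} = \left(- \frac{56}{629} - \left(20 - 4 \sqrt{6}\right)\right) \frac{1}{3507} = \left(- \frac{12636}{629} + 4 \sqrt{6}\right) \frac{1}{3507} = - \frac{4212}{735301} + \frac{4 \sqrt{6}}{3507}$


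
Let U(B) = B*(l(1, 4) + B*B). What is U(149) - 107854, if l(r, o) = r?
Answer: 3200244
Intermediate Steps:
U(B) = B*(1 + B²) (U(B) = B*(1 + B*B) = B*(1 + B²))
U(149) - 107854 = (149 + 149³) - 107854 = (149 + 3307949) - 107854 = 3308098 - 107854 = 3200244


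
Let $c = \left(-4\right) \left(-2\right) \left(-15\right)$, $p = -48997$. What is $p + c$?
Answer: $-49117$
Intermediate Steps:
$c = -120$ ($c = 8 \left(-15\right) = -120$)
$p + c = -48997 - 120 = -49117$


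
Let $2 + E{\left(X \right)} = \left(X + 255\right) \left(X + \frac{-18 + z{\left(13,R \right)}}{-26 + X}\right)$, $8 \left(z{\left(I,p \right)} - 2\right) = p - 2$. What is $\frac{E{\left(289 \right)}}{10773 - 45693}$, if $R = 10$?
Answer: $- \frac{20669561}{4591980} \approx -4.5012$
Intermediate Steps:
$z{\left(I,p \right)} = \frac{7}{4} + \frac{p}{8}$ ($z{\left(I,p \right)} = 2 + \frac{p - 2}{8} = 2 + \frac{-2 + p}{8} = 2 + \left(- \frac{1}{4} + \frac{p}{8}\right) = \frac{7}{4} + \frac{p}{8}$)
$E{\left(X \right)} = -2 + \left(255 + X\right) \left(X - \frac{15}{-26 + X}\right)$ ($E{\left(X \right)} = -2 + \left(X + 255\right) \left(X + \frac{-18 + \left(\frac{7}{4} + \frac{1}{8} \cdot 10\right)}{-26 + X}\right) = -2 + \left(255 + X\right) \left(X + \frac{-18 + \left(\frac{7}{4} + \frac{5}{4}\right)}{-26 + X}\right) = -2 + \left(255 + X\right) \left(X + \frac{-18 + 3}{-26 + X}\right) = -2 + \left(255 + X\right) \left(X - \frac{15}{-26 + X}\right)$)
$\frac{E{\left(289 \right)}}{10773 - 45693} = \frac{\frac{1}{-26 + 289} \left(-3773 + 289^{3} - 1920983 + 229 \cdot 289^{2}\right)}{10773 - 45693} = \frac{\frac{1}{263} \left(-3773 + 24137569 - 1920983 + 229 \cdot 83521\right)}{10773 - 45693} = \frac{\frac{1}{263} \left(-3773 + 24137569 - 1920983 + 19126309\right)}{-34920} = \frac{1}{263} \cdot 41339122 \left(- \frac{1}{34920}\right) = \frac{41339122}{263} \left(- \frac{1}{34920}\right) = - \frac{20669561}{4591980}$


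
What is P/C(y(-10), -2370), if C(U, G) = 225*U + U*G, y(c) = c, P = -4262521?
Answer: -4262521/21450 ≈ -198.72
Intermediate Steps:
C(U, G) = 225*U + G*U
P/C(y(-10), -2370) = -4262521*(-1/(10*(225 - 2370))) = -4262521/((-10*(-2145))) = -4262521/21450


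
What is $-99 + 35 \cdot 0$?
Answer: $-99$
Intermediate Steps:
$-99 + 35 \cdot 0 = -99 + 0 = -99$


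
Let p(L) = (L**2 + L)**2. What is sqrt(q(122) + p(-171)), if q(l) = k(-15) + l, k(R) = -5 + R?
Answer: sqrt(845065002) ≈ 29070.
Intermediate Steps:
q(l) = -20 + l (q(l) = (-5 - 15) + l = -20 + l)
p(L) = (L + L**2)**2
sqrt(q(122) + p(-171)) = sqrt((-20 + 122) + (-171)**2*(1 - 171)**2) = sqrt(102 + 29241*(-170)**2) = sqrt(102 + 29241*28900) = sqrt(102 + 845064900) = sqrt(845065002)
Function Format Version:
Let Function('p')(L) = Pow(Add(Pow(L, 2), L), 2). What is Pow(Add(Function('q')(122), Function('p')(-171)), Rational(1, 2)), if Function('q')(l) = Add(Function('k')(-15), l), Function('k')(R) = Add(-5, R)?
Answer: Pow(845065002, Rational(1, 2)) ≈ 29070.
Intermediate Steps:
Function('q')(l) = Add(-20, l) (Function('q')(l) = Add(Add(-5, -15), l) = Add(-20, l))
Function('p')(L) = Pow(Add(L, Pow(L, 2)), 2)
Pow(Add(Function('q')(122), Function('p')(-171)), Rational(1, 2)) = Pow(Add(Add(-20, 122), Mul(Pow(-171, 2), Pow(Add(1, -171), 2))), Rational(1, 2)) = Pow(Add(102, Mul(29241, Pow(-170, 2))), Rational(1, 2)) = Pow(Add(102, Mul(29241, 28900)), Rational(1, 2)) = Pow(Add(102, 845064900), Rational(1, 2)) = Pow(845065002, Rational(1, 2))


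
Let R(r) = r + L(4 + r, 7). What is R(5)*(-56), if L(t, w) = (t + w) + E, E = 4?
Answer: -1400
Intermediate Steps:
L(t, w) = 4 + t + w (L(t, w) = (t + w) + 4 = 4 + t + w)
R(r) = 15 + 2*r (R(r) = r + (4 + (4 + r) + 7) = r + (15 + r) = 15 + 2*r)
R(5)*(-56) = (15 + 2*5)*(-56) = (15 + 10)*(-56) = 25*(-56) = -1400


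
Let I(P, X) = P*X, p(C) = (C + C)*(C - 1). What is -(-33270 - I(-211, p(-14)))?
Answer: -55350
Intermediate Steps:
p(C) = 2*C*(-1 + C) (p(C) = (2*C)*(-1 + C) = 2*C*(-1 + C))
-(-33270 - I(-211, p(-14))) = -(-33270 - (-211)*2*(-14)*(-1 - 14)) = -(-33270 - (-211)*2*(-14)*(-15)) = -(-33270 - (-211)*420) = -(-33270 - 1*(-88620)) = -(-33270 + 88620) = -1*55350 = -55350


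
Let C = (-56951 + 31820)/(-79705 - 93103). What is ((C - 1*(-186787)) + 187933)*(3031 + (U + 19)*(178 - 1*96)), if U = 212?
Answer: 1422853680351943/172808 ≈ 8.2337e+9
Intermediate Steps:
C = 25131/172808 (C = -25131/(-172808) = -25131*(-1/172808) = 25131/172808 ≈ 0.14543)
((C - 1*(-186787)) + 187933)*(3031 + (U + 19)*(178 - 1*96)) = ((25131/172808 - 1*(-186787)) + 187933)*(3031 + (212 + 19)*(178 - 1*96)) = ((25131/172808 + 186787) + 187933)*(3031 + 231*(178 - 96)) = (32278313027/172808 + 187933)*(3031 + 231*82) = 64754638891*(3031 + 18942)/172808 = (64754638891/172808)*21973 = 1422853680351943/172808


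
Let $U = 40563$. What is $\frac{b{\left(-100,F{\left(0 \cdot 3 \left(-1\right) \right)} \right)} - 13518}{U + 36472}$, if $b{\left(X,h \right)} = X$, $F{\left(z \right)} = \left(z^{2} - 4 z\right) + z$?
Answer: $- \frac{13618}{77035} \approx -0.17678$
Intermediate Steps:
$F{\left(z \right)} = z^{2} - 3 z$
$\frac{b{\left(-100,F{\left(0 \cdot 3 \left(-1\right) \right)} \right)} - 13518}{U + 36472} = \frac{-100 - 13518}{40563 + 36472} = \frac{-100 - 13518}{77035} = \left(-13618\right) \frac{1}{77035} = - \frac{13618}{77035}$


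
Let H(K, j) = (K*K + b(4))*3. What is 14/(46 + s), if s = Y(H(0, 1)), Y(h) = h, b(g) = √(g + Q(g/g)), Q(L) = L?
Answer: 644/2071 - 42*√5/2071 ≈ 0.26561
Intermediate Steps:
b(g) = √(1 + g) (b(g) = √(g + g/g) = √(g + 1) = √(1 + g))
H(K, j) = 3*√5 + 3*K² (H(K, j) = (K*K + √(1 + 4))*3 = (K² + √5)*3 = (√5 + K²)*3 = 3*√5 + 3*K²)
s = 3*√5 (s = 3*√5 + 3*0² = 3*√5 + 3*0 = 3*√5 + 0 = 3*√5 ≈ 6.7082)
14/(46 + s) = 14/(46 + 3*√5)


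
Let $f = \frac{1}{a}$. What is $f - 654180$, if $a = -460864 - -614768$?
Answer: $- \frac{100680918719}{153904} \approx -6.5418 \cdot 10^{5}$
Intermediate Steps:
$a = 153904$ ($a = -460864 + 614768 = 153904$)
$f = \frac{1}{153904} \approx 6.4976 \cdot 10^{-6}$
$f - 654180 = \frac{1}{153904} - 654180 = - \frac{100680918719}{153904}$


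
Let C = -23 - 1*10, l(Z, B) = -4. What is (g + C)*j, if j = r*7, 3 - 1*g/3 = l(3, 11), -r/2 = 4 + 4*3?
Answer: 2688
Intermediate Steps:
r = -32 (r = -2*(4 + 4*3) = -2*(4 + 12) = -2*16 = -32)
g = 21 (g = 9 - 3*(-4) = 9 + 12 = 21)
C = -33 (C = -23 - 10 = -33)
j = -224 (j = -32*7 = -224)
(g + C)*j = (21 - 33)*(-224) = -12*(-224) = 2688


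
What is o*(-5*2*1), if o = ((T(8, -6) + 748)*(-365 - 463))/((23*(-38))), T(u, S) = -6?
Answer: -133560/19 ≈ -7029.5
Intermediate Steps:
o = 13356/19 (o = ((-6 + 748)*(-365 - 463))/((23*(-38))) = (742*(-828))/(-874) = -614376*(-1/874) = 13356/19 ≈ 702.95)
o*(-5*2*1) = 13356*(-5*2*1)/19 = 13356*(-10*1)/19 = (13356/19)*(-10) = -133560/19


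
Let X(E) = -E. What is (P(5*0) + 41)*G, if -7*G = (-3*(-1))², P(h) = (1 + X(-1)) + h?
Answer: -387/7 ≈ -55.286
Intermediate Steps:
P(h) = 2 + h (P(h) = (1 - 1*(-1)) + h = (1 + 1) + h = 2 + h)
G = -9/7 (G = -(-3*(-1))²/7 = -⅐*3² = -⅐*9 = -9/7 ≈ -1.2857)
(P(5*0) + 41)*G = ((2 + 5*0) + 41)*(-9/7) = ((2 + 0) + 41)*(-9/7) = (2 + 41)*(-9/7) = 43*(-9/7) = -387/7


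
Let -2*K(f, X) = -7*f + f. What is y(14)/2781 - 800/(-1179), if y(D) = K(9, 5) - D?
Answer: 248903/364311 ≈ 0.68322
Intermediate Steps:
K(f, X) = 3*f (K(f, X) = -(-7*f + f)/2 = -(-3)*f = 3*f)
y(D) = 27 - D (y(D) = 3*9 - D = 27 - D)
y(14)/2781 - 800/(-1179) = (27 - 1*14)/2781 - 800/(-1179) = (27 - 14)*(1/2781) - 800*(-1/1179) = 13*(1/2781) + 800/1179 = 13/2781 + 800/1179 = 248903/364311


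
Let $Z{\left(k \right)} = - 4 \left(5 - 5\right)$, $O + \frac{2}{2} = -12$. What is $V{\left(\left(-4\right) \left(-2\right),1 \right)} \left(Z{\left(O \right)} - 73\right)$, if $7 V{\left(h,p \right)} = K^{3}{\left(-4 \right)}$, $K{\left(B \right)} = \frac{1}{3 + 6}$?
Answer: $- \frac{73}{5103} \approx -0.014305$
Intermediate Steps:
$K{\left(B \right)} = \frac{1}{9}$
$O = -13$ ($O = -1 - 12 = -13$)
$V{\left(h,p \right)} = \frac{1}{5103}$ ($V{\left(h,p \right)} = \frac{1}{7 \cdot 729} = \frac{1}{7} \cdot \frac{1}{729} = \frac{1}{5103}$)
$Z{\left(k \right)} = 0$ ($Z{\left(k \right)} = \left(-4\right) 0 = 0$)
$V{\left(\left(-4\right) \left(-2\right),1 \right)} \left(Z{\left(O \right)} - 73\right) = \frac{0 - 73}{5103} = \frac{1}{5103} \left(-73\right) = - \frac{73}{5103}$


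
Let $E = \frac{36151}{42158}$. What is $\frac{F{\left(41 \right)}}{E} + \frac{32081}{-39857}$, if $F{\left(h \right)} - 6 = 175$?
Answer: $\frac{302972984255}{1440870407} \approx 210.27$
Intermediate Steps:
$E = \frac{36151}{42158}$ ($E = 36151 \cdot \frac{1}{42158} = \frac{36151}{42158} \approx 0.85751$)
$F{\left(h \right)} = 181$ ($F{\left(h \right)} = 6 + 175 = 181$)
$\frac{F{\left(41 \right)}}{E} + \frac{32081}{-39857} = \frac{181}{\frac{36151}{42158}} + \frac{32081}{-39857} = 181 \cdot \frac{42158}{36151} + 32081 \left(- \frac{1}{39857}\right) = \frac{7630598}{36151} - \frac{32081}{39857} = \frac{302972984255}{1440870407}$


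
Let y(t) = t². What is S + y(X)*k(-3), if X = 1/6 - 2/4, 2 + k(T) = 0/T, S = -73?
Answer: -659/9 ≈ -73.222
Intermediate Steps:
k(T) = -2 (k(T) = -2 + 0/T = -2 + 0 = -2)
X = -⅓ (X = 1*(⅙) - 2*¼ = ⅙ - ½ = -⅓ ≈ -0.33333)
S + y(X)*k(-3) = -73 + (-⅓)²*(-2) = -73 + (⅑)*(-2) = -73 - 2/9 = -659/9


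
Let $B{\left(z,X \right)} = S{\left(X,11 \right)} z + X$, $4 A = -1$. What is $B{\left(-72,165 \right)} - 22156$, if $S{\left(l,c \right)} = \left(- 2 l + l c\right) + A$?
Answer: $-128893$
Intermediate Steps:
$A = - \frac{1}{4}$ ($A = \frac{1}{4} \left(-1\right) = - \frac{1}{4} \approx -0.25$)
$S{\left(l,c \right)} = - \frac{1}{4} - 2 l + c l$ ($S{\left(l,c \right)} = \left(- 2 l + l c\right) - \frac{1}{4} = \left(- 2 l + c l\right) - \frac{1}{4} = - \frac{1}{4} - 2 l + c l$)
$B{\left(z,X \right)} = X + z \left(- \frac{1}{4} + 9 X\right)$ ($B{\left(z,X \right)} = \left(- \frac{1}{4} - 2 X + 11 X\right) z + X = \left(- \frac{1}{4} + 9 X\right) z + X = z \left(- \frac{1}{4} + 9 X\right) + X = X + z \left(- \frac{1}{4} + 9 X\right)$)
$B{\left(-72,165 \right)} - 22156 = \left(165 - -18 + 9 \cdot 165 \left(-72\right)\right) - 22156 = \left(165 + 18 - 106920\right) - 22156 = -106737 - 22156 = -128893$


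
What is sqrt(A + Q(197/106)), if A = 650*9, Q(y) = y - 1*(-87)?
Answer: sqrt(66729014)/106 ≈ 77.064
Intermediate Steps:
Q(y) = 87 + y (Q(y) = y + 87 = 87 + y)
A = 5850
sqrt(A + Q(197/106)) = sqrt(5850 + (87 + 197/106)) = sqrt(5850 + 9419/106) = sqrt(629519/106) = sqrt(66729014)/106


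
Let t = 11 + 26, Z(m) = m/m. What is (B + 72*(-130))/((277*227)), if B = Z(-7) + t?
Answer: -9322/62879 ≈ -0.14825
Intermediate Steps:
Z(m) = 1
t = 37
B = 38 (B = 1 + 37 = 38)
(B + 72*(-130))/((277*227)) = (38 + 72*(-130))/((277*227)) = (38 - 9360)/62879 = -9322*1/62879 = -9322/62879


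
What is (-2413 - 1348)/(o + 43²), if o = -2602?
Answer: 3761/753 ≈ 4.9947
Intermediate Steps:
(-2413 - 1348)/(o + 43²) = (-2413 - 1348)/(-2602 + 43²) = -3761/(-2602 + 1849) = -3761/(-753) = -3761*(-1/753) = 3761/753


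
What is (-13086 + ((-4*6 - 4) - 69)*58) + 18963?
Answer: 251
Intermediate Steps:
(-13086 + ((-4*6 - 4) - 69)*58) + 18963 = (-13086 + ((-24 - 4) - 69)*58) + 18963 = (-13086 + (-28 - 69)*58) + 18963 = (-13086 - 97*58) + 18963 = (-13086 - 5626) + 18963 = -18712 + 18963 = 251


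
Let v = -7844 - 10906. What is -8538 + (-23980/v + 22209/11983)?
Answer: -191762474141/22468125 ≈ -8534.9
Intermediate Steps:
v = -18750
-8538 + (-23980/v + 22209/11983) = -8538 + (-23980/(-18750) + 22209/11983) = -8538 + (-23980*(-1/18750) + 22209*(1/11983)) = -8538 + (2398/1875 + 22209/11983) = -8538 + 70377109/22468125 = -191762474141/22468125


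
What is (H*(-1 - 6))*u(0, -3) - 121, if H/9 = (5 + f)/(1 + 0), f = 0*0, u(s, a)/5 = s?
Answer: -121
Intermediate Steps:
u(s, a) = 5*s
f = 0
H = 45 (H = 9*((5 + 0)/(1 + 0)) = 9*(5/1) = 9*(5*1) = 9*5 = 45)
(H*(-1 - 6))*u(0, -3) - 121 = (45*(-1 - 6))*(5*0) - 121 = (45*(-7))*0 - 121 = -315*0 - 121 = 0 - 121 = -121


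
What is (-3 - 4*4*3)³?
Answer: -132651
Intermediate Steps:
(-3 - 4*4*3)³ = (-3 - 16*3)³ = (-3 - 1*48)³ = (-3 - 48)³ = (-51)³ = -132651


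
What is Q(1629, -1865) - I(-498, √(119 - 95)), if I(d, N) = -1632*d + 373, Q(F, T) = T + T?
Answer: -816839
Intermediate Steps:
Q(F, T) = 2*T
I(d, N) = 373 - 1632*d
Q(1629, -1865) - I(-498, √(119 - 95)) = 2*(-1865) - (373 - 1632*(-498)) = -3730 - (373 + 812736) = -3730 - 1*813109 = -3730 - 813109 = -816839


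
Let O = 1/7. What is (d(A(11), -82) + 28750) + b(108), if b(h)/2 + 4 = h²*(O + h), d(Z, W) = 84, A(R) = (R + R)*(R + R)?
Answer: 17861078/7 ≈ 2.5516e+6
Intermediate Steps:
A(R) = 4*R² (A(R) = (2*R)*(2*R) = 4*R²)
O = ⅐ ≈ 0.14286
b(h) = -8 + 2*h²*(⅐ + h) (b(h) = -8 + 2*(h²*(⅐ + h)) = -8 + 2*h²*(⅐ + h))
(d(A(11), -82) + 28750) + b(108) = (84 + 28750) + (-8 + 2*108³ + (2/7)*108²) = 28834 + (-8 + 2*1259712 + (2/7)*11664) = 28834 + (-8 + 2519424 + 23328/7) = 28834 + 17659240/7 = 17861078/7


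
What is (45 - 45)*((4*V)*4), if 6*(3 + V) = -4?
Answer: 0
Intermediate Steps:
V = -11/3 (V = -3 + (1/6)*(-4) = -3 - 2/3 = -11/3 ≈ -3.6667)
(45 - 45)*((4*V)*4) = (45 - 45)*((4*(-11/3))*4) = 0*(-44/3*4) = 0*(-176/3) = 0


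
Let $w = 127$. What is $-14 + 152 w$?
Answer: $19290$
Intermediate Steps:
$-14 + 152 w = -14 + 152 \cdot 127 = -14 + 19304 = 19290$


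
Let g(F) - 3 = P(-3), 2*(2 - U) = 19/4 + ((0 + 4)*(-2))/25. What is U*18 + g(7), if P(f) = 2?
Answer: 113/100 ≈ 1.1300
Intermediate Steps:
U = -43/200 (U = 2 - (19/4 + ((0 + 4)*(-2))/25)/2 = 2 - (19*(¼) + (4*(-2))*(1/25))/2 = 2 - (19/4 - 8*1/25)/2 = 2 - (19/4 - 8/25)/2 = 2 - ½*443/100 = 2 - 443/200 = -43/200 ≈ -0.21500)
g(F) = 5 (g(F) = 3 + 2 = 5)
U*18 + g(7) = -43/200*18 + 5 = -387/100 + 5 = 113/100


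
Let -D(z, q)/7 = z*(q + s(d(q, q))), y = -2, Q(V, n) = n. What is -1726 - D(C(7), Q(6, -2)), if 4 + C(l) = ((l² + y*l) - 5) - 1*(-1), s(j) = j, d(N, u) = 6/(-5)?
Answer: -11654/5 ≈ -2330.8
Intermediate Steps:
d(N, u) = -6/5 (d(N, u) = 6*(-⅕) = -6/5)
C(l) = -8 + l² - 2*l (C(l) = -4 + (((l² - 2*l) - 5) - 1*(-1)) = -4 + ((-5 + l² - 2*l) + 1) = -4 + (-4 + l² - 2*l) = -8 + l² - 2*l)
D(z, q) = -7*z*(-6/5 + q) (D(z, q) = -7*z*(q - 6/5) = -7*z*(-6/5 + q))
-1726 - D(C(7), Q(6, -2)) = -1726 - 7*(-8 + 7² - 2*7)*(6 - 5*(-2))/5 = -1726 - 7*(-8 + 49 - 14)*(6 + 10)/5 = -1726 - 7*27*16/5 = -1726 - 1*3024/5 = -1726 - 3024/5 = -11654/5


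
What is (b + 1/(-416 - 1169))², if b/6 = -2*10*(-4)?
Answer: 578815118401/2512225 ≈ 2.3040e+5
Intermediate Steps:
b = 480 (b = 6*(-2*10*(-4)) = 6*(-20*(-4)) = 6*80 = 480)
(b + 1/(-416 - 1169))² = (480 + 1/(-416 - 1169))² = (480 + 1/(-1585))² = (480 - 1/1585)² = (760799/1585)² = 578815118401/2512225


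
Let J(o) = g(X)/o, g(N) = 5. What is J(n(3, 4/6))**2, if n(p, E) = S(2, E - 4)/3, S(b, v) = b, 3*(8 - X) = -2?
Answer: 225/4 ≈ 56.250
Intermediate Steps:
X = 26/3 (X = 8 - 1/3*(-2) = 8 + 2/3 = 26/3 ≈ 8.6667)
n(p, E) = 2/3
J(o) = 5/o
J(n(3, 4/6))**2 = (5/(2/3))**2 = (5*(3/2))**2 = (15/2)**2 = 225/4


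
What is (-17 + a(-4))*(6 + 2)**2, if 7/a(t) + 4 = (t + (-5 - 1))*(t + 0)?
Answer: -9680/9 ≈ -1075.6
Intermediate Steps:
a(t) = 7/(-4 + t*(-6 + t)) (a(t) = 7/(-4 + (t + (-5 - 1))*(t + 0)) = 7/(-4 + (t - 6)*t) = 7/(-4 + (-6 + t)*t) = 7/(-4 + t*(-6 + t)))
(-17 + a(-4))*(6 + 2)**2 = (-17 + 7/(-4 + (-4)**2 - 6*(-4)))*(6 + 2)**2 = (-17 + 7/(-4 + 16 + 24))*8**2 = (-17 + 7/36)*64 = -605/36*64 = -9680/9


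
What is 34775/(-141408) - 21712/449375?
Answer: -18697266121/63545220000 ≈ -0.29424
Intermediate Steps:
34775/(-141408) - 21712/449375 = 34775*(-1/141408) - 21712*1/449375 = -34775/141408 - 21712/449375 = -18697266121/63545220000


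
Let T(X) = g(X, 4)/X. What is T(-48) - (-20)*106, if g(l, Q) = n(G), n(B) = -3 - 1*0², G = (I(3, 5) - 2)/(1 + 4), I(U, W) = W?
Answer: 33921/16 ≈ 2120.1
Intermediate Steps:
G = ⅗ (G = (5 - 2)/(1 + 4) = 3/5 = 3*(⅕) = ⅗ ≈ 0.60000)
n(B) = -3 (n(B) = -3 - 1*0 = -3 + 0 = -3)
g(l, Q) = -3
T(X) = -3/X
T(-48) - (-20)*106 = -3/(-48) - (-20)*106 = -3*(-1/48) - 1*(-2120) = 1/16 + 2120 = 33921/16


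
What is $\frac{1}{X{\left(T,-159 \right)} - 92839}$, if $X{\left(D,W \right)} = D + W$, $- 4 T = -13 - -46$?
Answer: $- \frac{4}{372025} \approx -1.0752 \cdot 10^{-5}$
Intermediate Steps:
$T = - \frac{33}{4}$ ($T = - \frac{-13 - -46}{4} = - \frac{-13 + 46}{4} = \left(- \frac{1}{4}\right) 33 = - \frac{33}{4} \approx -8.25$)
$\frac{1}{X{\left(T,-159 \right)} - 92839} = \frac{1}{\left(- \frac{33}{4} - 159\right) - 92839} = \frac{1}{- \frac{669}{4} - 92839} = \frac{1}{- \frac{372025}{4}} = - \frac{4}{372025}$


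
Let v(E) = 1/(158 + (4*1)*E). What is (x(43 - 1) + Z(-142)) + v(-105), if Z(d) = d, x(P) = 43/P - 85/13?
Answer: -5275703/35763 ≈ -147.52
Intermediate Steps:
x(P) = -85/13 + 43/P (x(P) = 43/P - 85*1/13 = 43/P - 85/13 = -85/13 + 43/P)
v(E) = 1/(158 + 4*E)
(x(43 - 1) + Z(-142)) + v(-105) = ((-85/13 + 43/(43 - 1)) - 142) + 1/(2*(79 + 2*(-105))) = ((-85/13 + 43/42) - 142) + 1/(2*(79 - 210)) = ((-85/13 + 43*(1/42)) - 142) + (1/2)/(-131) = ((-85/13 + 43/42) - 142) + (1/2)*(-1/131) = (-3011/546 - 142) - 1/262 = -80543/546 - 1/262 = -5275703/35763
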